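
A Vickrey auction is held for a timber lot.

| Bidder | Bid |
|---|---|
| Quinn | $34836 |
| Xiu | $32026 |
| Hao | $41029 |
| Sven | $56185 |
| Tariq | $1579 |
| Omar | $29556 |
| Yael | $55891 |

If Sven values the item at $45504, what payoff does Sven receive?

−$10387

Highest bid: Sven at $56185, so Sven wins.
Second-highest bid: Yael at $55891 — that is the price the winner pays.
Sven's payoff = value − price = $45504 − $55891 = −$10387.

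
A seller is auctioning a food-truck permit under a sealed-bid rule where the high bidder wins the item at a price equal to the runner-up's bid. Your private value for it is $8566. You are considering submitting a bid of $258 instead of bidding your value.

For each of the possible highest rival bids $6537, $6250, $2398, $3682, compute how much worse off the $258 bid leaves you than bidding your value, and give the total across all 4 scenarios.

$15397

The deviation costs you only when the competing bid falls strictly between $258 and $8566; elsewhere both bids give the same outcome.
$6537: truthful payoff $2029, deviation payoff $0 → loss $2029.
$6250: truthful payoff $2316, deviation payoff $0 → loss $2316.
$2398: truthful payoff $6168, deviation payoff $0 → loss $6168.
$3682: truthful payoff $4884, deviation payoff $0 → loss $4884.
Total loss = $2029 + $2316 + $6168 + $4884 = $15397.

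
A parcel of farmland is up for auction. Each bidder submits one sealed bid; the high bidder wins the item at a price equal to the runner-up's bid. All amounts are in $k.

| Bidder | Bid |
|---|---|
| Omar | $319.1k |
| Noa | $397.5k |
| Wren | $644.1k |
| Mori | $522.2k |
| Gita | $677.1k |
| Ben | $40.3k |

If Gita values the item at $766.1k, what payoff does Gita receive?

$122k

Highest bid: Gita at $677.1k, so Gita wins.
Second-highest bid: Wren at $644.1k — that is the price the winner pays.
Gita's payoff = value − price = $766.1k − $644.1k = $122k.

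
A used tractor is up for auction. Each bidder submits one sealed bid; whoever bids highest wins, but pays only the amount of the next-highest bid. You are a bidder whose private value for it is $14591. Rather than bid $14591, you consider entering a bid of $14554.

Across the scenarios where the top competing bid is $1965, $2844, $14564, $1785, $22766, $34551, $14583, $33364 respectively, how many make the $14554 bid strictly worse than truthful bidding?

The deviation hurts exactly when the highest competing bid lies strictly between $14554 and $14591 — underbidding then forfeits a profitable win.
$1965: below both → same outcome either way.
$2844: below both → same outcome either way.
$14564: inside the interval → strictly worse (loss $27).
$1785: below both → same outcome either way.
$22766: above both → same outcome either way.
$34551: above both → same outcome either way.
$14583: inside the interval → strictly worse (loss $8).
$33364: above both → same outcome either way.
Count: 2.

2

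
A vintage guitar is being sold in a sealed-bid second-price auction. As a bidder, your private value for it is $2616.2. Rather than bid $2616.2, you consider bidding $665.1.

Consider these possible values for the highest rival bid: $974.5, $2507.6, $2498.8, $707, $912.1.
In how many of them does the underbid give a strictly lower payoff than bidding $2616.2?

5

The deviation hurts exactly when the highest competing bid lies strictly between $665.1 and $2616.2 — underbidding then forfeits a profitable win.
$974.5: inside the interval → strictly worse (loss $1641.7).
$2507.6: inside the interval → strictly worse (loss $108.6).
$2498.8: inside the interval → strictly worse (loss $117.4).
$707: inside the interval → strictly worse (loss $1909.2).
$912.1: inside the interval → strictly worse (loss $1704.1).
Count: 5.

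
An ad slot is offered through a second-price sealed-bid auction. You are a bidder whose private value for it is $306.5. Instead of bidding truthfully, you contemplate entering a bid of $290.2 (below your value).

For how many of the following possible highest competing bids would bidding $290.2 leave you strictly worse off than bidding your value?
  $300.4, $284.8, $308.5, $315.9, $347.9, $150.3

1

The deviation hurts exactly when the highest competing bid lies strictly between $290.2 and $306.5 — underbidding then forfeits a profitable win.
$300.4: inside the interval → strictly worse (loss $6.1).
$284.8: below both → same outcome either way.
$308.5: above both → same outcome either way.
$315.9: above both → same outcome either way.
$347.9: above both → same outcome either way.
$150.3: below both → same outcome either way.
Count: 1.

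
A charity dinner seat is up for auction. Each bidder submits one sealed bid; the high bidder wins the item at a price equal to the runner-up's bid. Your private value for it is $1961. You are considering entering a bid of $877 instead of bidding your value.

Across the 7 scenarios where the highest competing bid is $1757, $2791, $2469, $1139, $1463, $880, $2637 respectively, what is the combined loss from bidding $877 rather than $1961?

$2605

The deviation costs you only when the competing bid falls strictly between $877 and $1961; elsewhere both bids give the same outcome.
$1757: truthful payoff $204, deviation payoff $0 → loss $204.
$2791: outcomes coincide → loss $0.
$2469: outcomes coincide → loss $0.
$1139: truthful payoff $822, deviation payoff $0 → loss $822.
$1463: truthful payoff $498, deviation payoff $0 → loss $498.
$880: truthful payoff $1081, deviation payoff $0 → loss $1081.
$2637: outcomes coincide → loss $0.
Total loss = $204 + $822 + $498 + $1081 = $2605.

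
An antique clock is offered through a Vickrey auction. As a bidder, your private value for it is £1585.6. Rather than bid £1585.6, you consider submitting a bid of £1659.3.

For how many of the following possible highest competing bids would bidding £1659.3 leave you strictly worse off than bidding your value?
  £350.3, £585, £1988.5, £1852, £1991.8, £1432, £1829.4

The deviation hurts exactly when the highest competing bid lies strictly between £1585.6 and £1659.3 — overbidding then wins at a price above your value.
£350.3: below both → same outcome either way.
£585: below both → same outcome either way.
£1988.5: above both → same outcome either way.
£1852: above both → same outcome either way.
£1991.8: above both → same outcome either way.
£1432: below both → same outcome either way.
£1829.4: above both → same outcome either way.
Count: 0.

0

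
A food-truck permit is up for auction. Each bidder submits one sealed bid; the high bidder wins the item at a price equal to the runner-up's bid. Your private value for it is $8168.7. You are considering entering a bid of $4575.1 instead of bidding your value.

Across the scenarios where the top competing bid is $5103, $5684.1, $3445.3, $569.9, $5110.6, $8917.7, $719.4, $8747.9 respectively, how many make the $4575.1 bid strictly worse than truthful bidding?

The deviation hurts exactly when the highest competing bid lies strictly between $4575.1 and $8168.7 — underbidding then forfeits a profitable win.
$5103: inside the interval → strictly worse (loss $3065.7).
$5684.1: inside the interval → strictly worse (loss $2484.6).
$3445.3: below both → same outcome either way.
$569.9: below both → same outcome either way.
$5110.6: inside the interval → strictly worse (loss $3058.1).
$8917.7: above both → same outcome either way.
$719.4: below both → same outcome either way.
$8747.9: above both → same outcome either way.
Count: 3.

3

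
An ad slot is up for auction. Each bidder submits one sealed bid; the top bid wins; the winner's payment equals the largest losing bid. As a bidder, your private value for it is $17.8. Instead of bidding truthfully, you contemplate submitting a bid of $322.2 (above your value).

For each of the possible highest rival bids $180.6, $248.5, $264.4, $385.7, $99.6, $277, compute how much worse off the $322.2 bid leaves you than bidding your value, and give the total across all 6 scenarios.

$981.1

The deviation costs you only when the competing bid falls strictly between $17.8 and $322.2; elsewhere both bids give the same outcome.
$180.6: truthful payoff $0, deviation payoff −$162.8 → loss $162.8.
$248.5: truthful payoff $0, deviation payoff −$230.7 → loss $230.7.
$264.4: truthful payoff $0, deviation payoff −$246.6 → loss $246.6.
$385.7: outcomes coincide → loss $0.
$99.6: truthful payoff $0, deviation payoff −$81.8 → loss $81.8.
$277: truthful payoff $0, deviation payoff −$259.2 → loss $259.2.
Total loss = $162.8 + $230.7 + $246.6 + $81.8 + $259.2 = $981.1.
In a second-price auction your bid sets only whether you win, not what you pay, so bidding your true value is weakly dominant.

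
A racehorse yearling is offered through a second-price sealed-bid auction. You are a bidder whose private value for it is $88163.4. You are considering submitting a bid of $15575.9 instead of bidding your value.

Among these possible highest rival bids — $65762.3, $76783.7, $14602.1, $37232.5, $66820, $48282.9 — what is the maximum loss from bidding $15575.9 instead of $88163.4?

$65762.3: truthful gives $22401.1, deviation gives $0 → loss $22401.1.
$76783.7: truthful gives $11379.7, deviation gives $0 → loss $11379.7.
$14602.1: same outcome either way → loss $0.
$37232.5: truthful gives $50930.9, deviation gives $0 → loss $50930.9.
$66820: truthful gives $21343.4, deviation gives $0 → loss $21343.4.
$48282.9: truthful gives $39880.5, deviation gives $0 → loss $39880.5.
Maximum loss: $50930.9.

$50930.9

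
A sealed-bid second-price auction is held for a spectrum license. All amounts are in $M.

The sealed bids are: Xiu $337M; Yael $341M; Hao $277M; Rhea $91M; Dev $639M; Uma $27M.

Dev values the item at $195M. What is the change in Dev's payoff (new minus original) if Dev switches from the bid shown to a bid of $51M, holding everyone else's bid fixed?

$146M

The highest bid among the other bidders is $341M; Dev's bid doesn't change that.
Original bid $639M: Dev is highest, pays the top rival bid $341M; payoff $195M − $341M = −$146M.
Alternative bid $51M: Dev is not highest (top rival bid is $341M); payoff $0M.
Change in payoff = $0M − (−$146M) = $146M.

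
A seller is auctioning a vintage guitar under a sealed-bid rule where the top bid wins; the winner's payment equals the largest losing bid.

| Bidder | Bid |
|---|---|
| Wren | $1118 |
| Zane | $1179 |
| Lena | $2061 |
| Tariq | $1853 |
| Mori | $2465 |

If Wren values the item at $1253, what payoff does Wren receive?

$0

Highest bid: Mori at $2465, so Mori wins.
Second-highest bid: Lena at $2061 — that is the price the winner pays.
Wren did not win, so Wren pays nothing and receives nothing: payoff $0.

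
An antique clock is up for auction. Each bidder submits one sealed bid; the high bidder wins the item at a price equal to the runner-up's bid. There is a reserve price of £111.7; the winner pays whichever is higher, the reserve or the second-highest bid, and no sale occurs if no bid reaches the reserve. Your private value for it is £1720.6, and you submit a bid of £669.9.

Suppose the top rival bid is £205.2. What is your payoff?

£1515.4

Your bid £669.9 is the highest and exceeds the reserve.
Price = max(second-highest bid, reserve) = max(£205.2, £111.7) = £205.2.
Payoff = £1720.6 − £205.2 = £1515.4.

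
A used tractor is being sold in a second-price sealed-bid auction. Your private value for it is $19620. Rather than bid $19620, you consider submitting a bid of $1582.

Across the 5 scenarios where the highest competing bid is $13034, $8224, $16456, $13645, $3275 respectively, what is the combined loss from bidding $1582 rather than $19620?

The deviation costs you only when the competing bid falls strictly between $1582 and $19620; elsewhere both bids give the same outcome.
$13034: truthful payoff $6586, deviation payoff $0 → loss $6586.
$8224: truthful payoff $11396, deviation payoff $0 → loss $11396.
$16456: truthful payoff $3164, deviation payoff $0 → loss $3164.
$13645: truthful payoff $5975, deviation payoff $0 → loss $5975.
$3275: truthful payoff $16345, deviation payoff $0 → loss $16345.
Total loss = $6586 + $11396 + $3164 + $5975 + $16345 = $43466.

$43466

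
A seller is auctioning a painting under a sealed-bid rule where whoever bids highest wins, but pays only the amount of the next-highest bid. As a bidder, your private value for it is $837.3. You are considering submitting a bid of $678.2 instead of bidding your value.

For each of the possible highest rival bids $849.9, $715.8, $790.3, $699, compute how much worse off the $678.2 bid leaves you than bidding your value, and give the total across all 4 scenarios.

The deviation costs you only when the competing bid falls strictly between $678.2 and $837.3; elsewhere both bids give the same outcome.
$849.9: outcomes coincide → loss $0.
$715.8: truthful payoff $121.5, deviation payoff $0 → loss $121.5.
$790.3: truthful payoff $47, deviation payoff $0 → loss $47.
$699: truthful payoff $138.3, deviation payoff $0 → loss $138.3.
Total loss = $121.5 + $47 + $138.3 = $306.8.

$306.8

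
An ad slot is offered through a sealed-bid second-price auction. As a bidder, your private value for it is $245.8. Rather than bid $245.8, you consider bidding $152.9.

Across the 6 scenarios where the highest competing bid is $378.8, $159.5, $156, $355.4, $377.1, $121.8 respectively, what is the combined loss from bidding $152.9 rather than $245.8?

The deviation costs you only when the competing bid falls strictly between $152.9 and $245.8; elsewhere both bids give the same outcome.
$378.8: outcomes coincide → loss $0.
$159.5: truthful payoff $86.3, deviation payoff $0 → loss $86.3.
$156: truthful payoff $89.8, deviation payoff $0 → loss $89.8.
$355.4: outcomes coincide → loss $0.
$377.1: outcomes coincide → loss $0.
$121.8: outcomes coincide → loss $0.
Total loss = $86.3 + $89.8 = $176.1.
Truthful bidding weakly dominates here: raising your bid can only win items priced above your value, and lowering it can only forfeit items priced below.

$176.1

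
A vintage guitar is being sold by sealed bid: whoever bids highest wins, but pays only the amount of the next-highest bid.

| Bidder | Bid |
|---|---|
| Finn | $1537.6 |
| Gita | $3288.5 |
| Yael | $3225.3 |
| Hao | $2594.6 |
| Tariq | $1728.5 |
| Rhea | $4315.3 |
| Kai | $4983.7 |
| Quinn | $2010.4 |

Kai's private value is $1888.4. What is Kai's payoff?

−$2426.9

Highest bid: Kai at $4983.7, so Kai wins.
Second-highest bid: Rhea at $4315.3 — that is the price the winner pays.
Kai's payoff = value − price = $1888.4 − $4315.3 = −$2426.9.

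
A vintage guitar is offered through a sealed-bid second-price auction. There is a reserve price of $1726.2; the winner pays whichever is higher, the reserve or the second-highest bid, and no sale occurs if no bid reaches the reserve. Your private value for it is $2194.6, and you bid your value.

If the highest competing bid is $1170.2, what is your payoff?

Your bid $2194.6 is the highest and exceeds the reserve.
Price = max(second-highest bid, reserve) = max($1170.2, $1726.2) = $1726.2.
Payoff = $2194.6 − $1726.2 = $468.4.

$468.4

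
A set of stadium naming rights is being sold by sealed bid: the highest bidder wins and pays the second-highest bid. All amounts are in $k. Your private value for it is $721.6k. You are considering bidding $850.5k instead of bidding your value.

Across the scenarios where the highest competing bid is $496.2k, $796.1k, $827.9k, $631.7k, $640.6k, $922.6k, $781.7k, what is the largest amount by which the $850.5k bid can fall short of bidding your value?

$106.3k

$496.2k: same outcome either way → loss $0k.
$796.1k: truthful gives $0k, deviation gives −$74.5k → loss $74.5k.
$827.9k: truthful gives $0k, deviation gives −$106.3k → loss $106.3k.
$631.7k: same outcome either way → loss $0k.
$640.6k: same outcome either way → loss $0k.
$922.6k: same outcome either way → loss $0k.
$781.7k: truthful gives $0k, deviation gives −$60.1k → loss $60.1k.
Maximum loss: $106.3k.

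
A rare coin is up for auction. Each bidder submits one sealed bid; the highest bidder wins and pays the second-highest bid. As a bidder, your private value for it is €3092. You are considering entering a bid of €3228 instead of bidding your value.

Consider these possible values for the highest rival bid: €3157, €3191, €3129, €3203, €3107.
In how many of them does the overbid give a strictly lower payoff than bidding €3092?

The deviation hurts exactly when the highest competing bid lies strictly between €3092 and €3228 — overbidding then wins at a price above your value.
€3157: inside the interval → strictly worse (loss €65).
€3191: inside the interval → strictly worse (loss €99).
€3129: inside the interval → strictly worse (loss €37).
€3203: inside the interval → strictly worse (loss €111).
€3107: inside the interval → strictly worse (loss €15).
Count: 5.

5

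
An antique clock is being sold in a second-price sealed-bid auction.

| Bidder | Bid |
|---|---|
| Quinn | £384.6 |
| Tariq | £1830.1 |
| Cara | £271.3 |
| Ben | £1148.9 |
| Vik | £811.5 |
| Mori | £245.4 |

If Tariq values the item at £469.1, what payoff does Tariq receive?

−£679.8

Highest bid: Tariq at £1830.1, so Tariq wins.
Second-highest bid: Ben at £1148.9 — that is the price the winner pays.
Tariq's payoff = value − price = £469.1 − £1148.9 = −£679.8.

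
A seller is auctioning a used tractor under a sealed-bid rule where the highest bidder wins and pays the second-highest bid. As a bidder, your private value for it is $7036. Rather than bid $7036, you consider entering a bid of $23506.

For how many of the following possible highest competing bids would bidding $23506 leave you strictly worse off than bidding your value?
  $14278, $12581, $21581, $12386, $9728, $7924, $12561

7

The deviation hurts exactly when the highest competing bid lies strictly between $7036 and $23506 — overbidding then wins at a price above your value.
$14278: inside the interval → strictly worse (loss $7242).
$12581: inside the interval → strictly worse (loss $5545).
$21581: inside the interval → strictly worse (loss $14545).
$12386: inside the interval → strictly worse (loss $5350).
$9728: inside the interval → strictly worse (loss $2692).
$7924: inside the interval → strictly worse (loss $888).
$12561: inside the interval → strictly worse (loss $5525).
Count: 7.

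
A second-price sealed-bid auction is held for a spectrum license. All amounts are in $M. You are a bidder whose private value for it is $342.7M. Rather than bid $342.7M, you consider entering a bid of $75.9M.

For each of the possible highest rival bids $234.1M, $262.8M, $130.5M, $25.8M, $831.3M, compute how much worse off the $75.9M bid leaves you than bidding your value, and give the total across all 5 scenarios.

The deviation costs you only when the competing bid falls strictly between $75.9M and $342.7M; elsewhere both bids give the same outcome.
$234.1M: truthful payoff $108.6M, deviation payoff $0M → loss $108.6M.
$262.8M: truthful payoff $79.9M, deviation payoff $0M → loss $79.9M.
$130.5M: truthful payoff $212.2M, deviation payoff $0M → loss $212.2M.
$25.8M: outcomes coincide → loss $0M.
$831.3M: outcomes coincide → loss $0M.
Total loss = $108.6M + $79.9M + $212.2M = $400.7M.
In a second-price auction your bid sets only whether you win, not what you pay, so bidding your true value is weakly dominant.

$400.7M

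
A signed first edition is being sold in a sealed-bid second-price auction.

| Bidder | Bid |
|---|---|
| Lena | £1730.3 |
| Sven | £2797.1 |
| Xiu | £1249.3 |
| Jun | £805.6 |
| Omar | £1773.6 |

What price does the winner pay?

Highest bid: Sven at £2797.1, so Sven wins.
Second-highest bid: Omar at £1773.6 — that is the price the winner pays.

£1773.6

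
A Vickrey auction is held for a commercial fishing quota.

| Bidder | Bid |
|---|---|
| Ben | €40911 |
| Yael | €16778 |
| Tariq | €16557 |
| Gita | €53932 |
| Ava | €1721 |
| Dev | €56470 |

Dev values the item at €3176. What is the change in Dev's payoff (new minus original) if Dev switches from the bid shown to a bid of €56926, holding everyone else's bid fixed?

€0

The highest bid among the other bidders is €53932; Dev's bid doesn't change that.
Original bid €56470: Dev is highest, pays the top rival bid €53932; payoff €3176 − €53932 = −€50756.
Alternative bid €56926: Dev is highest, pays the top rival bid €53932; payoff €3176 − €53932 = −€50756.
Change in payoff = −€50756 − (−€50756) = €0.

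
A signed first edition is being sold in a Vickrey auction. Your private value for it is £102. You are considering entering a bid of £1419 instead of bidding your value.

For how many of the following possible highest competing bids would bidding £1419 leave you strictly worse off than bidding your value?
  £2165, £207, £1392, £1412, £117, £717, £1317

6

The deviation hurts exactly when the highest competing bid lies strictly between £102 and £1419 — overbidding then wins at a price above your value.
£2165: above both → same outcome either way.
£207: inside the interval → strictly worse (loss £105).
£1392: inside the interval → strictly worse (loss £1290).
£1412: inside the interval → strictly worse (loss £1310).
£117: inside the interval → strictly worse (loss £15).
£717: inside the interval → strictly worse (loss £615).
£1317: inside the interval → strictly worse (loss £1215).
Count: 6.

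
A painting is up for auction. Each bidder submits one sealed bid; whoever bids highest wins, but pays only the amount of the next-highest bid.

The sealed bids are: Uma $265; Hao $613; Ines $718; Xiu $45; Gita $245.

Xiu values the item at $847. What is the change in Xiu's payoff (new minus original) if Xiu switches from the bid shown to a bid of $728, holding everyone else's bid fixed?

$129

The highest bid among the other bidders is $718; Xiu's bid doesn't change that.
Original bid $45: Xiu is not highest (top rival bid is $718); payoff $0.
Alternative bid $728: Xiu is highest, pays the top rival bid $718; payoff $847 − $718 = $129.
Change in payoff = $129 − ($0) = $129.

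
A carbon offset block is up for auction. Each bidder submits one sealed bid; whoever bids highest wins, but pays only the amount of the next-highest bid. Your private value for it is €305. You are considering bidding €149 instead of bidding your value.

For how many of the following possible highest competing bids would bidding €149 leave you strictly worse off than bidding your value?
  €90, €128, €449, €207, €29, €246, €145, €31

The deviation hurts exactly when the highest competing bid lies strictly between €149 and €305 — underbidding then forfeits a profitable win.
€90: below both → same outcome either way.
€128: below both → same outcome either way.
€449: above both → same outcome either way.
€207: inside the interval → strictly worse (loss €98).
€29: below both → same outcome either way.
€246: inside the interval → strictly worse (loss €59).
€145: below both → same outcome either way.
€31: below both → same outcome either way.
Count: 2.

2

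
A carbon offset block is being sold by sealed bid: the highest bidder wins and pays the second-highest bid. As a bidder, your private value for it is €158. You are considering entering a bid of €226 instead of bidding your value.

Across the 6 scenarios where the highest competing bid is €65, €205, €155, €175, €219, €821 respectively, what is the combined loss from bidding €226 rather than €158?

The deviation costs you only when the competing bid falls strictly between €158 and €226; elsewhere both bids give the same outcome.
€65: outcomes coincide → loss €0.
€205: truthful payoff €0, deviation payoff −€47 → loss €47.
€155: outcomes coincide → loss €0.
€175: truthful payoff €0, deviation payoff −€17 → loss €17.
€219: truthful payoff €0, deviation payoff −€61 → loss €61.
€821: outcomes coincide → loss €0.
Total loss = €47 + €17 + €61 = €125.

€125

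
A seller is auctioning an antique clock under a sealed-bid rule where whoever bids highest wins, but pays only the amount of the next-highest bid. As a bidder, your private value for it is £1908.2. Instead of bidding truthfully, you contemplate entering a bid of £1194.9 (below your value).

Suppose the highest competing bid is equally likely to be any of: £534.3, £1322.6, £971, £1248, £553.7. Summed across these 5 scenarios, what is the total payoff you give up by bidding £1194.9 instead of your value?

£1245.8

The deviation costs you only when the competing bid falls strictly between £1194.9 and £1908.2; elsewhere both bids give the same outcome.
£534.3: outcomes coincide → loss £0.
£1322.6: truthful payoff £585.6, deviation payoff £0 → loss £585.6.
£971: outcomes coincide → loss £0.
£1248: truthful payoff £660.2, deviation payoff £0 → loss £660.2.
£553.7: outcomes coincide → loss £0.
Total loss = £585.6 + £660.2 = £1245.8.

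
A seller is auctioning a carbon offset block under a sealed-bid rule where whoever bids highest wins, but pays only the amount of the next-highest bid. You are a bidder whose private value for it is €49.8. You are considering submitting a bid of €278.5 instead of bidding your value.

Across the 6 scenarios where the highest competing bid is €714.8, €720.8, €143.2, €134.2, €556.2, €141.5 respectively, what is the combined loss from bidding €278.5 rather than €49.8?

€269.5

The deviation costs you only when the competing bid falls strictly between €49.8 and €278.5; elsewhere both bids give the same outcome.
€714.8: outcomes coincide → loss €0.
€720.8: outcomes coincide → loss €0.
€143.2: truthful payoff €0, deviation payoff −€93.4 → loss €93.4.
€134.2: truthful payoff €0, deviation payoff −€84.4 → loss €84.4.
€556.2: outcomes coincide → loss €0.
€141.5: truthful payoff €0, deviation payoff −€91.7 → loss €91.7.
Total loss = €93.4 + €84.4 + €91.7 = €269.5.
Because the price is fixed by the runner-up's bid, deviating from your value can only change a good outcome into a bad one — never the reverse.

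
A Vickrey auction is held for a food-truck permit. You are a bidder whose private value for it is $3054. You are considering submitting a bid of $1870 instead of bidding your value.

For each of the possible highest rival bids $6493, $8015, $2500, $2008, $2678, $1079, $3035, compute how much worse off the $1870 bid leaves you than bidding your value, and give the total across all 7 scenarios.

$1995

The deviation costs you only when the competing bid falls strictly between $1870 and $3054; elsewhere both bids give the same outcome.
$6493: outcomes coincide → loss $0.
$8015: outcomes coincide → loss $0.
$2500: truthful payoff $554, deviation payoff $0 → loss $554.
$2008: truthful payoff $1046, deviation payoff $0 → loss $1046.
$2678: truthful payoff $376, deviation payoff $0 → loss $376.
$1079: outcomes coincide → loss $0.
$3035: truthful payoff $19, deviation payoff $0 → loss $19.
Total loss = $554 + $1046 + $376 + $19 = $1995.
In a second-price auction your bid sets only whether you win, not what you pay, so bidding your true value is weakly dominant.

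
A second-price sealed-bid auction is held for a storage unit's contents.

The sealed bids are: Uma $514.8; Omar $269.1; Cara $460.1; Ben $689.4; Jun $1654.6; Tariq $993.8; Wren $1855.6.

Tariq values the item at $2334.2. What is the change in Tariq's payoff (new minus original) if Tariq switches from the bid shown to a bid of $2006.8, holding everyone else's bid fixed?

$478.6

The highest bid among the other bidders is $1855.6; Tariq's bid doesn't change that.
Original bid $993.8: Tariq is not highest (top rival bid is $1855.6); payoff $0.
Alternative bid $2006.8: Tariq is highest, pays the top rival bid $1855.6; payoff $2334.2 − $1855.6 = $478.6.
Change in payoff = $478.6 − ($0) = $478.6.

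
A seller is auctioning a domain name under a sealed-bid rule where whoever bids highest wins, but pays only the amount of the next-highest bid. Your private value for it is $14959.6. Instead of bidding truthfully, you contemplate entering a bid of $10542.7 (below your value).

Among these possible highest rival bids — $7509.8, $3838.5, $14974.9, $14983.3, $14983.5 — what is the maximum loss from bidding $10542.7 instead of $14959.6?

$7509.8: same outcome either way → loss $0.
$3838.5: same outcome either way → loss $0.
$14974.9: same outcome either way → loss $0.
$14983.3: same outcome either way → loss $0.
$14983.5: same outcome either way → loss $0.
Maximum loss: $0.

$0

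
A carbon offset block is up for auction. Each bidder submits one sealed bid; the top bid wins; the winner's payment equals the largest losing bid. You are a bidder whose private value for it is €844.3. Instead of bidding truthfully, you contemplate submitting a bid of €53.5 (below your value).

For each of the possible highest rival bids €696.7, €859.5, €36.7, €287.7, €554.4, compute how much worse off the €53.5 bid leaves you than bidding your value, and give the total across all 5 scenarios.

The deviation costs you only when the competing bid falls strictly between €53.5 and €844.3; elsewhere both bids give the same outcome.
€696.7: truthful payoff €147.6, deviation payoff €0 → loss €147.6.
€859.5: outcomes coincide → loss €0.
€36.7: outcomes coincide → loss €0.
€287.7: truthful payoff €556.6, deviation payoff €0 → loss €556.6.
€554.4: truthful payoff €289.9, deviation payoff €0 → loss €289.9.
Total loss = €147.6 + €556.6 + €289.9 = €994.1.
In a second-price auction your bid sets only whether you win, not what you pay, so bidding your true value is weakly dominant.

€994.1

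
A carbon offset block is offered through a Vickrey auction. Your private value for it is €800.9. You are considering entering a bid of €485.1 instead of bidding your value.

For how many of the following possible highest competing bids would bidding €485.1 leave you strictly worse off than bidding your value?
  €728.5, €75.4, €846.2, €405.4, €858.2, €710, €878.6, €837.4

2

The deviation hurts exactly when the highest competing bid lies strictly between €485.1 and €800.9 — underbidding then forfeits a profitable win.
€728.5: inside the interval → strictly worse (loss €72.4).
€75.4: below both → same outcome either way.
€846.2: above both → same outcome either way.
€405.4: below both → same outcome either way.
€858.2: above both → same outcome either way.
€710: inside the interval → strictly worse (loss €90.9).
€878.6: above both → same outcome either way.
€837.4: above both → same outcome either way.
Count: 2.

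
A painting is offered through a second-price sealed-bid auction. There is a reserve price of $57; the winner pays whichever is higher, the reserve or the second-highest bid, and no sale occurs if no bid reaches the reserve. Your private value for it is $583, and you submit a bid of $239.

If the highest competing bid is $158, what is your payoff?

$425

Your bid $239 is the highest and exceeds the reserve.
Price = max(second-highest bid, reserve) = max($158, $57) = $158.
Payoff = $583 − $158 = $425.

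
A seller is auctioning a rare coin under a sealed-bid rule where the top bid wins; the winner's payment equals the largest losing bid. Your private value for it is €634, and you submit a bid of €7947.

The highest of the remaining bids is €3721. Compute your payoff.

−€3087

Your bid €7947 exceeds the highest competing bid €3721, so you win.
In a second-price auction the winner pays the second-highest bid, €3721.
Payoff = value − price = €634 − €3721 = −€3087.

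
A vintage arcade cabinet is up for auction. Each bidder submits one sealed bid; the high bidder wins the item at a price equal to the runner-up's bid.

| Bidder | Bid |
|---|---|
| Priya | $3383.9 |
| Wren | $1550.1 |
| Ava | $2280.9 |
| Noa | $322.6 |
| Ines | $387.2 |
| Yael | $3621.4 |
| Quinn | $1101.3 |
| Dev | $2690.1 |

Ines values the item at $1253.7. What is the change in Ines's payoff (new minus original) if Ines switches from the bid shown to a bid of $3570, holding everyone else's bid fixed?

The highest bid among the other bidders is $3621.4; Ines's bid doesn't change that.
Original bid $387.2: Ines is not highest (top rival bid is $3621.4); payoff $0.
Alternative bid $3570: Ines is not highest (top rival bid is $3621.4); payoff $0.
Change in payoff = $0 − ($0) = $0.

$0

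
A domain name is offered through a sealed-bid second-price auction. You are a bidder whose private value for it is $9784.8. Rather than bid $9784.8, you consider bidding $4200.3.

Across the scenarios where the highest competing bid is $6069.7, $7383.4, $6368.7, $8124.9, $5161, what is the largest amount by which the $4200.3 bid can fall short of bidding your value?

$6069.7: truthful gives $3715.1, deviation gives $0 → loss $3715.1.
$7383.4: truthful gives $2401.4, deviation gives $0 → loss $2401.4.
$6368.7: truthful gives $3416.1, deviation gives $0 → loss $3416.1.
$8124.9: truthful gives $1659.9, deviation gives $0 → loss $1659.9.
$5161: truthful gives $4623.8, deviation gives $0 → loss $4623.8.
Maximum loss: $4623.8.

$4623.8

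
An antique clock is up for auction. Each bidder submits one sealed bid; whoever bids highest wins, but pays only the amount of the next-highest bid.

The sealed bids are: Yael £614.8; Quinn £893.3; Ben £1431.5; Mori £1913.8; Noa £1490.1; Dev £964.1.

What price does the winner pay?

£1490.1

Highest bid: Mori at £1913.8, so Mori wins.
Second-highest bid: Noa at £1490.1 — that is the price the winner pays.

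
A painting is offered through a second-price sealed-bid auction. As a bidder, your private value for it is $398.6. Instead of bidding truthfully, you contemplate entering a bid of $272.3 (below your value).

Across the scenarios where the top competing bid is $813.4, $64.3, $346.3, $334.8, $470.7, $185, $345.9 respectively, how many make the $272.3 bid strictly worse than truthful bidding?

3

The deviation hurts exactly when the highest competing bid lies strictly between $272.3 and $398.6 — underbidding then forfeits a profitable win.
$813.4: above both → same outcome either way.
$64.3: below both → same outcome either way.
$346.3: inside the interval → strictly worse (loss $52.3).
$334.8: inside the interval → strictly worse (loss $63.8).
$470.7: above both → same outcome either way.
$185: below both → same outcome either way.
$345.9: inside the interval → strictly worse (loss $52.7).
Count: 3.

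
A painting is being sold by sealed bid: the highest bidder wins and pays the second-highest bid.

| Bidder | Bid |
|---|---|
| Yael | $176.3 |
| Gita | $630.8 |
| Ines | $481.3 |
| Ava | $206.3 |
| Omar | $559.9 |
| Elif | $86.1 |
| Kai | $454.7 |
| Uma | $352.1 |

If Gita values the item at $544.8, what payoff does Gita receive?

−$15.1

Highest bid: Gita at $630.8, so Gita wins.
Second-highest bid: Omar at $559.9 — that is the price the winner pays.
Gita's payoff = value − price = $544.8 − $559.9 = −$15.1.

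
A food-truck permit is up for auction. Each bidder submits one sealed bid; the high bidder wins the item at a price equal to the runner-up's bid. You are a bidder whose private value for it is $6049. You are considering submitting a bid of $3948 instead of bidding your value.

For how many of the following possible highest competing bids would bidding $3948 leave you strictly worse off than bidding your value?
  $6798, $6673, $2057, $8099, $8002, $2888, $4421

The deviation hurts exactly when the highest competing bid lies strictly between $3948 and $6049 — underbidding then forfeits a profitable win.
$6798: above both → same outcome either way.
$6673: above both → same outcome either way.
$2057: below both → same outcome either way.
$8099: above both → same outcome either way.
$8002: above both → same outcome either way.
$2888: below both → same outcome either way.
$4421: inside the interval → strictly worse (loss $1628).
Count: 1.

1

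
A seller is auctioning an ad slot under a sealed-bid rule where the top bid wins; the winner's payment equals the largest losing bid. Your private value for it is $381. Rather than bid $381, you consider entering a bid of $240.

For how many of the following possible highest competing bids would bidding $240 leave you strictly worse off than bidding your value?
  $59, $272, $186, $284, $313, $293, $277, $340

6

The deviation hurts exactly when the highest competing bid lies strictly between $240 and $381 — underbidding then forfeits a profitable win.
$59: below both → same outcome either way.
$272: inside the interval → strictly worse (loss $109).
$186: below both → same outcome either way.
$284: inside the interval → strictly worse (loss $97).
$313: inside the interval → strictly worse (loss $68).
$293: inside the interval → strictly worse (loss $88).
$277: inside the interval → strictly worse (loss $104).
$340: inside the interval → strictly worse (loss $41).
Count: 6.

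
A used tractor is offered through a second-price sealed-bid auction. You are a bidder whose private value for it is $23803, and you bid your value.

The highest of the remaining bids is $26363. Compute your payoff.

Your bid $23803 is below the highest competing bid $26363, so you lose.
A losing bidder pays nothing and receives nothing: payoff = $0.

$0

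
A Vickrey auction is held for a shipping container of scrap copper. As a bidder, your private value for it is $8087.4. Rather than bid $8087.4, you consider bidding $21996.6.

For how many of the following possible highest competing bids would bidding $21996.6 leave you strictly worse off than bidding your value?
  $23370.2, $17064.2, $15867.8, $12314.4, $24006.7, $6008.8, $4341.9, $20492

The deviation hurts exactly when the highest competing bid lies strictly between $8087.4 and $21996.6 — overbidding then wins at a price above your value.
$23370.2: above both → same outcome either way.
$17064.2: inside the interval → strictly worse (loss $8976.8).
$15867.8: inside the interval → strictly worse (loss $7780.4).
$12314.4: inside the interval → strictly worse (loss $4227).
$24006.7: above both → same outcome either way.
$6008.8: below both → same outcome either way.
$4341.9: below both → same outcome either way.
$20492: inside the interval → strictly worse (loss $12404.6).
Count: 4.

4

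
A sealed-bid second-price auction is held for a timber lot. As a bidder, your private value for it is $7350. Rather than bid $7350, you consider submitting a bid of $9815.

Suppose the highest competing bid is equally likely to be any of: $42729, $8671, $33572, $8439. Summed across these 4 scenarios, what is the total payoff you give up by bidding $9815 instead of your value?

$2410

The deviation costs you only when the competing bid falls strictly between $7350 and $9815; elsewhere both bids give the same outcome.
$42729: outcomes coincide → loss $0.
$8671: truthful payoff $0, deviation payoff −$1321 → loss $1321.
$33572: outcomes coincide → loss $0.
$8439: truthful payoff $0, deviation payoff −$1089 → loss $1089.
Total loss = $1321 + $1089 = $2410.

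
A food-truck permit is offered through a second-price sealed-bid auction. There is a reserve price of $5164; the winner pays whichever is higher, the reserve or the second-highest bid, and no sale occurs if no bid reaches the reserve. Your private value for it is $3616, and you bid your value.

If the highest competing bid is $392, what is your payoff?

$0

Your bid $3616 is the highest bid but falls below the reserve $5164, so the item goes unsold. Payoff $0.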